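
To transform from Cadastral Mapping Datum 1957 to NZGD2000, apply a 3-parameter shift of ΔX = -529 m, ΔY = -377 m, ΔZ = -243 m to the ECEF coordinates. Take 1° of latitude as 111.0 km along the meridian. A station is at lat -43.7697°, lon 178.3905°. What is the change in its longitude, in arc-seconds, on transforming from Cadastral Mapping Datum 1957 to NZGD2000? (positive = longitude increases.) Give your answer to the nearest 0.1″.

Δλ = 17.6″

sin φ = -0.691761, cos φ = 0.722126, sin λ = 0.028087, cos λ = -0.999605.
East component: ΔE = −sin λ·ΔX + cos λ·ΔY = −(0.028087)(-529) + (-0.999605)(-377) = 391.71 m.
1° of latitude spans 111000 m; at latitude φ, 1° of longitude spans that × cos φ = 80156.0 m, so Δλ = 391.71 / 80156.0 × 3600 = 17.593″.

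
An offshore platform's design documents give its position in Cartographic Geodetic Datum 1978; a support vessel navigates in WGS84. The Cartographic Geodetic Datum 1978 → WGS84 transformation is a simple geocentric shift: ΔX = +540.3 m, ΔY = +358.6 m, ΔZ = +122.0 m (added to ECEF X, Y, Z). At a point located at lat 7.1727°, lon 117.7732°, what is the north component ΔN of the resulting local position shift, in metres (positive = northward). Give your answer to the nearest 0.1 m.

ΔN = 112.9 m

At φ = 7.1727°, λ = 117.7732°: sin φ = 0.124861, cos φ = 0.992174, sin λ = 0.884799, cos λ = -0.465973.
ΔN = −sin φ cos λ·ΔX − sin φ sin λ·ΔY + cos φ·ΔZ = −(0.124861)(-0.465973)(540.3) − (0.124861)(0.884799)(358.6) + (0.992174)(122.0) = 112.86 m.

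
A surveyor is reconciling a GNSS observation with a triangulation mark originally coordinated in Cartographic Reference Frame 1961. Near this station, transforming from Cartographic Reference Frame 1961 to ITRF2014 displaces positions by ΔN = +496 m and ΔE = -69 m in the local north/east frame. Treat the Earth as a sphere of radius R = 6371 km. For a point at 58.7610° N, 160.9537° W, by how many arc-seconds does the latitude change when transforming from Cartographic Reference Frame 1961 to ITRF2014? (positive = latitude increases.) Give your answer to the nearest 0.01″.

On a sphere of radius R, 1 rad of latitude = R, so Δφ = ΔN / R = 496.0 / 6371000 = 7.7853e-05 rad = 16.058″.

Δφ = 16.06″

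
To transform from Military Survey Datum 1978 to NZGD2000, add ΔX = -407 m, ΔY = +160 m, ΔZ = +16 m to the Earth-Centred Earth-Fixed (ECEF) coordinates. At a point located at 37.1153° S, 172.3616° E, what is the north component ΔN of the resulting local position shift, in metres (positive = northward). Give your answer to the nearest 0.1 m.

ΔN = 269.0 m

At φ = -37.1153°, λ = 172.3616°: sin φ = -0.603421, cos φ = 0.797423, sin λ = 0.132921, cos λ = -0.991127.
ΔN = −sin φ cos λ·ΔX − sin φ sin λ·ΔY + cos φ·ΔZ = −(-0.603421)(-0.991127)(-407) − (-0.603421)(0.132921)(160) + (0.797423)(16) = 269.01 m.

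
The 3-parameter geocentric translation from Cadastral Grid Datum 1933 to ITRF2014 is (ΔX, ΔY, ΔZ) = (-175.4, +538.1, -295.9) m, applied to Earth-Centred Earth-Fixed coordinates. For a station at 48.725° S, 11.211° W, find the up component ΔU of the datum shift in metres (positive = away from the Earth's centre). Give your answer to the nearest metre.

At φ = -48.725°, λ = -11.211°: sin φ = -0.751552, cos φ = 0.659674, sin λ = -0.194423, cos λ = 0.980918.
ΔU = cos φ cos λ·ΔX + cos φ sin λ·ΔY + sin φ·ΔZ = (0.659674)(0.980918)(-175.4) + (0.659674)(-0.194423)(538.1) + (-0.751552)(-295.9) = 39.87 m.

ΔU = 40 m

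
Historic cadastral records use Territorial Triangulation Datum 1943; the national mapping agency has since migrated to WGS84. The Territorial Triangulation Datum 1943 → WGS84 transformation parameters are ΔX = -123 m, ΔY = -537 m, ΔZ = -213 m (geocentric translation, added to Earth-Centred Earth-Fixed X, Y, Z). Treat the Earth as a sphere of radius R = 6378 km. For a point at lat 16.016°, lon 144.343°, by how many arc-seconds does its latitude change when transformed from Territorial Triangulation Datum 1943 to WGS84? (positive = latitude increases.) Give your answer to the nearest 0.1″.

Δφ = -4.7″

sin φ = 0.275906, cos φ = 0.961185, sin λ = 0.582932, cos λ = -0.812521.
North component: ΔN = −sin φ cos λ·ΔX − sin φ sin λ·ΔY + cos φ·ΔZ = −(0.275906)(-0.812521)(-123) − (0.275906)(0.582932)(-537) + (0.961185)(-213) = -145.94 m.
1° of latitude spans πR/180 = 111317 m, so Δφ = -145.94 / 111317 × 3600 = -4.720″.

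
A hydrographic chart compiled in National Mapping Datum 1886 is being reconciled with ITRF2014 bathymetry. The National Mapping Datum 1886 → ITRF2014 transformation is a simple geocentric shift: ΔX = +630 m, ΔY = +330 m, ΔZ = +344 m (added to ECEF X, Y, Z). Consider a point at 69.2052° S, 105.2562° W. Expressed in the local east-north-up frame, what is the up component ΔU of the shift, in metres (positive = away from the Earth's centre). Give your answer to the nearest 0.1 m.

The local up (radial) axis is (cos φ cos λ, cos φ sin λ, sin φ), giving ΔU = -58.854 − 113.029 − 321.591 = -493.47 m.

ΔU = -493.5 m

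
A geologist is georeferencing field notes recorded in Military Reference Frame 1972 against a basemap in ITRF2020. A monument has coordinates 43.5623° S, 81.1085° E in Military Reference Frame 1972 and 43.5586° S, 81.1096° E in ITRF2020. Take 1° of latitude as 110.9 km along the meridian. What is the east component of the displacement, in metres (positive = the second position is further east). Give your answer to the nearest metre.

ΔE = 88 m

Δφ = -43.5586° − -43.5623° = +0.0037°; Δλ = 81.1096° − 81.1085° = +0.0011°.
ΔN = Δφ × 110900 = 410.3 m; ΔE = Δλ × 110900 × cos(-43.5623°) = +0.0011 × 110900 × 0.724625 = 88.4 m.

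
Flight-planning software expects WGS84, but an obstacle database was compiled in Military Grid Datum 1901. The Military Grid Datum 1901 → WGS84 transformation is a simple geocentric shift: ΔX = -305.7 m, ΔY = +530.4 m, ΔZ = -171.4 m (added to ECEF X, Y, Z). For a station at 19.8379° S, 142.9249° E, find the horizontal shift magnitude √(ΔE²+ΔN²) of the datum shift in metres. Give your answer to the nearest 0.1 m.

240.8 m

At φ = -19.8379°, λ = 142.9249°: sin φ = -0.339360, cos φ = 0.940656, sin λ = 0.602861, cos λ = -0.797846.
ΔE = −sin λ·ΔX + cos λ·ΔY = −(0.602861)·(-305.7) + (-0.797846)·(530.4) = -238.88 m.
ΔN = −sin φ cos λ·ΔX − sin φ sin λ·ΔY + cos φ·ΔZ = −(-0.339360)(-0.797846)(-305.7) − (-0.339360)(0.602861)(530.4) + (0.940656)(-171.4) = 30.05 m.
Horizontal magnitude = √(ΔE² + ΔN²) = √((-238.88)² + 30.05²) = 240.77 m.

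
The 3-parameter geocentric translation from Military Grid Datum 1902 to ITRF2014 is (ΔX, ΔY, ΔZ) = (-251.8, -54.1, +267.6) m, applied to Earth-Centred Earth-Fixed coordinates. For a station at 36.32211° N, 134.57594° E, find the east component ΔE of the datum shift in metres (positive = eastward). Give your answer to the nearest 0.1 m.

ΔE = 217.3 m

The local east axis at (φ, λ) is (−sin λ, cos λ, 0), so ΔE = −sin(134.57594°)·(-251.8) + cos(134.57594°)·(-54.1) = 217.33 m.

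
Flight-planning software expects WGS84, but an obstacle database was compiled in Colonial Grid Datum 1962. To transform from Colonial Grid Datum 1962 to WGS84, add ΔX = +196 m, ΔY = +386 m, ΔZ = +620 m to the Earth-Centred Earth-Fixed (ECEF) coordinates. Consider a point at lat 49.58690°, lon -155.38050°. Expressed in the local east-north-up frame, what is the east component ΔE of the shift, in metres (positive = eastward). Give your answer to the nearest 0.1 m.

The local east axis at (φ, λ) is (−sin λ, cos λ, 0), so ΔE = −sin(-155.38050°)·196 + cos(-155.38050°)·386 = -269.26 m.

ΔE = -269.3 m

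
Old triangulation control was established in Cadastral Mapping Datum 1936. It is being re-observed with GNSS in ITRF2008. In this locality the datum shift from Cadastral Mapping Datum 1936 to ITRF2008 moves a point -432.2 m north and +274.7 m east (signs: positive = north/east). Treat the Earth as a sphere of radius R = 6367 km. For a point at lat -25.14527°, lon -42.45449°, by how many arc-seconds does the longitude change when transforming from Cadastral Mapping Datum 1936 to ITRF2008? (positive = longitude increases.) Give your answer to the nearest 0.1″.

At latitude -25.14527°, cos φ = 0.905233.
One radian of longitude at latitude φ spans R cos φ, so Δλ = ΔE / (R cos φ) = 274.7 / (6367000 × 0.905233) = 4.7661e-05 rad = 9.831″.

Δλ = 9.8″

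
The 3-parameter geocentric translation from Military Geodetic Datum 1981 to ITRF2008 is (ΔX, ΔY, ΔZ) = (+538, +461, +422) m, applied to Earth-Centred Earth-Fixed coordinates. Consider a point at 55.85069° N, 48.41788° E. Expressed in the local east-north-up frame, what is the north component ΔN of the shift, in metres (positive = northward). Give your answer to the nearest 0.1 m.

ΔN = -344.0 m

At φ = 55.85069°, λ = 48.41788°: sin φ = 0.827578, cos φ = 0.561351, sin λ = 0.748005, cos λ = 0.663693.
ΔN = −sin φ cos λ·ΔX − sin φ sin λ·ΔY + cos φ·ΔZ = −(0.827578)(0.663693)(538) − (0.827578)(0.748005)(461) + (0.561351)(422) = -343.98 m.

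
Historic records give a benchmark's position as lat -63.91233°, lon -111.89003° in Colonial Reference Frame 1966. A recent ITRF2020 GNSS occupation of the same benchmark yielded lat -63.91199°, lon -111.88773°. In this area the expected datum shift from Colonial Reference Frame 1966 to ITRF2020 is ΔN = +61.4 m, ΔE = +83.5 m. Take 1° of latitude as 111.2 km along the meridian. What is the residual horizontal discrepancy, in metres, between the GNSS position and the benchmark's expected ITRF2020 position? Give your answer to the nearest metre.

37 m

Observed coordinate differences: Δφ = +0.00034°, Δλ = +0.00230°.
Converting to metres (1° lat = 111200 m, cos φ = 0.439746): observed ΔN = 37.8 m, observed ΔE = 112.5 m.
Subtracting the expected shift leaves a residual of 37.8 − (61.4) = -23.6 m north and 112.5 − (83.5) = 29.0 m east.
Residual distance = √((-23.6)² + 29.0²) = 37.4 m.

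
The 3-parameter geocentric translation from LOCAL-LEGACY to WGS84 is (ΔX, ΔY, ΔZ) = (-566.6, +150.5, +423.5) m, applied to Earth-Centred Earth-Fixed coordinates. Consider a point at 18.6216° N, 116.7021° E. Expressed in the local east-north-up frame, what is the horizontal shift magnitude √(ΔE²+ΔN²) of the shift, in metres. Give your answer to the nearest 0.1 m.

The local east axis at (φ, λ) is (−sin λ, cos λ, 0), so ΔE = −sin(116.7021°)·(-566.6) + cos(116.7021°)·150.5 = 438.55 m.
The local north axis is (−sin φ cos λ, −sin φ sin λ, cos φ), giving ΔN = -81.299 − 42.932 + 401.329 = 277.10 m.
Horizontal magnitude = √(ΔE² + ΔN²) = √(438.55² + 277.10²) = 518.76 m.

518.8 m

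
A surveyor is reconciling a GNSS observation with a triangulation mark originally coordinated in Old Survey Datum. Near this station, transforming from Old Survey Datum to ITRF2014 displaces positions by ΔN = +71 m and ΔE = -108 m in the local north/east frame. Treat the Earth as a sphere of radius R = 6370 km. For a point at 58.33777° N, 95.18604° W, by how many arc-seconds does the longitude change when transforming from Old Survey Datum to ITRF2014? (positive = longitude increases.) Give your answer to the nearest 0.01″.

Δλ = -6.66″

At latitude 58.33777°, cos φ = 0.524911.
One radian of longitude at latitude φ spans R cos φ, so Δλ = ΔE / (R cos φ) = -108.0 / (6370000 × 0.524911) = -3.2300e-05 rad = -6.662″.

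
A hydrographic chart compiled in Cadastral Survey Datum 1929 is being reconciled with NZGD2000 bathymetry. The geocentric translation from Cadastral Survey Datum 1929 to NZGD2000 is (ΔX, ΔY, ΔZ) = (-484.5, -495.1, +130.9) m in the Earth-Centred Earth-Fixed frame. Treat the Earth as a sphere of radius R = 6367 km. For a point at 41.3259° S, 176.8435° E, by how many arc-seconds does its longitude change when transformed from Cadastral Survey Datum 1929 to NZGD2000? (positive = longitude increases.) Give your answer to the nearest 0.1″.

sin φ = -0.660341, cos φ = 0.750966, sin λ = 0.055063, cos λ = -0.998483.
East component: ΔE = −sin λ·ΔX + cos λ·ΔY = −(0.055063)(-484.5) + (-0.998483)(-495.1) = 521.03 m.
1° of latitude spans πR/180 = 111125 m; at latitude φ, 1° of longitude spans that × cos φ = 83451.1 m, so Δλ = 521.03 / 83451.1 × 3600 = 22.477″.

Δλ = 22.5″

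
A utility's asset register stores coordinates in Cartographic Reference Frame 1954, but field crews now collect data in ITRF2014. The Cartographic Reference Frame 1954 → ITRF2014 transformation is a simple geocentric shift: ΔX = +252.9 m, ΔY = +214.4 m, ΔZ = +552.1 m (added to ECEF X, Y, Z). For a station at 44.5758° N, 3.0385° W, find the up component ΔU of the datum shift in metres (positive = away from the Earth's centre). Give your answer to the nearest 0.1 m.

The local up (radial) axis is (cos φ cos λ, cos φ sin λ, sin φ), giving ΔU = 179.893 − 8.095 + 387.493 = 559.29 m.

ΔU = 559.3 m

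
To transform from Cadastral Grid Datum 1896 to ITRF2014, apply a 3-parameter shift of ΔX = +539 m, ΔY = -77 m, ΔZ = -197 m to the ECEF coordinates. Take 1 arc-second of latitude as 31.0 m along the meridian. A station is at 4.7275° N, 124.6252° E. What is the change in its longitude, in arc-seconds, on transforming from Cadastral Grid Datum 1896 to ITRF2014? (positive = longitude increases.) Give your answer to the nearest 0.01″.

Δλ = -12.94″

sin φ = 0.082417, cos φ = 0.996598, sin λ = 0.822887, cos λ = -0.568206.
East component: ΔE = −sin λ·ΔX + cos λ·ΔY = −(0.822887)(539) + (-0.568206)(-77) = -399.78 m.
1° of latitude spans 3600 × 31.00 = 111600 m; at latitude φ, 1° of longitude spans that × cos φ = 111220.3 m, so Δλ = -399.78 / 111220.3 × 3600 = -12.940″.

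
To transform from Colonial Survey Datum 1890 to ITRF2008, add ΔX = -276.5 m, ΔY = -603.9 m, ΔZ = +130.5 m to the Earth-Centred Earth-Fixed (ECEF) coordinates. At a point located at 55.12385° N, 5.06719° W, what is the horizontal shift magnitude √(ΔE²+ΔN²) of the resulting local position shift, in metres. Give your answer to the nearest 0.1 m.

676.6 m

The local east axis at (φ, λ) is (−sin λ, cos λ, 0), so ΔE = −sin(-5.06719°)·(-276.5) + cos(-5.06719°)·(-603.9) = -625.96 m.
The local north axis is (−sin φ cos λ, −sin φ sin λ, cos φ), giving ΔN = 225.951 − 43.759 + 74.620 = 256.81 m.
Horizontal magnitude = √(ΔE² + ΔN²) = √((-625.96)² + 256.81²) = 676.59 m.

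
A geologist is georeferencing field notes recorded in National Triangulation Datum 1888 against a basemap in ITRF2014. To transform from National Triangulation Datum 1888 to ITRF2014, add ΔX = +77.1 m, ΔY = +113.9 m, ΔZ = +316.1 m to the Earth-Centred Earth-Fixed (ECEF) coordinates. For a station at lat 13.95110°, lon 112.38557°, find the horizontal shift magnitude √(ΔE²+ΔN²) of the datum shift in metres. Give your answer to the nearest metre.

310 m

The local east axis at (φ, λ) is (−sin λ, cos λ, 0), so ΔE = −sin(112.38557°)·77.1 + cos(112.38557°)·113.9 = -114.67 m.
The local north axis is (−sin φ cos λ, −sin φ sin λ, cos φ), giving ΔN = 7.079 − 25.391 + 306.776 = 288.46 m.
Horizontal magnitude = √(ΔE² + ΔN²) = √((-114.67)² + 288.46²) = 310.42 m.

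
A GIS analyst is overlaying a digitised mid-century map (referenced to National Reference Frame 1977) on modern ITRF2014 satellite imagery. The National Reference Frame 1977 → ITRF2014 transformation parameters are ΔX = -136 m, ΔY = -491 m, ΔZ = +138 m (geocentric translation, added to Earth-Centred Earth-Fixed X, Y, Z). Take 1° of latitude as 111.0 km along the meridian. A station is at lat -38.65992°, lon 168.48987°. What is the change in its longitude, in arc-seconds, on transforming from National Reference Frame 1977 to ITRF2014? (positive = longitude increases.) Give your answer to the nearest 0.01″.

sin φ = -0.624697, cos φ = 0.780868, sin λ = 0.199541, cos λ = -0.979889.
East component: ΔE = −sin λ·ΔX + cos λ·ΔY = −(0.199541)(-136) + (-0.979889)(-491) = 508.26 m.
1° of latitude spans 111000 m; at latitude φ, 1° of longitude spans that × cos φ = 86676.3 m, so Δλ = 508.26 / 86676.3 × 3600 = 21.110″.

Δλ = 21.11″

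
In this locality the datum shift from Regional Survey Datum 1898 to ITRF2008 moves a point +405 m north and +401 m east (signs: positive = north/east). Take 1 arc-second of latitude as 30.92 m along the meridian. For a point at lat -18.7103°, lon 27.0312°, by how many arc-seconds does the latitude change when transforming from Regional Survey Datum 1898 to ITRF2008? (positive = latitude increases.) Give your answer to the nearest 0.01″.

1″ of latitude = 30.92 m, so Δφ = 405.0 / 30.92 = 13.098″.

Δφ = 13.10″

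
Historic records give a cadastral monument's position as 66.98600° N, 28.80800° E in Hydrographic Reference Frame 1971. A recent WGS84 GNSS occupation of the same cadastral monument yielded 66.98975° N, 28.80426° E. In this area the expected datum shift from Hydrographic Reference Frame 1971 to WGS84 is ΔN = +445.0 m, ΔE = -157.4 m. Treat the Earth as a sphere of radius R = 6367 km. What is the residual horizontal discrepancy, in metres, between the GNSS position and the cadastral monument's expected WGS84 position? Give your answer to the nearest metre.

29 m

Observed coordinate differences: Δφ = +0.00375°, Δλ = -0.00374°.
Converting to metres (1° lat = 111125 m, cos φ = 0.390956): observed ΔN = 416.7 m, observed ΔE = -162.5 m.
Subtracting the expected shift leaves a residual of 416.7 − (445.0) = -28.3 m north and -162.5 − (-157.4) = -5.1 m east.
Residual distance = √((-28.3)² + (-5.1)²) = 28.7 m.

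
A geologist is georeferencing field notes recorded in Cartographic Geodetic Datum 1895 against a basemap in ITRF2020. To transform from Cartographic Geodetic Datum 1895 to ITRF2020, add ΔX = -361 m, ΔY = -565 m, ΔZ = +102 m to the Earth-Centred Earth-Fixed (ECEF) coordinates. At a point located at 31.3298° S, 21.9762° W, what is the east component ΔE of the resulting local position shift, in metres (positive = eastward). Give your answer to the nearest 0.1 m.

At φ = -31.3298°, λ = -21.9762°: sin φ = -0.519963, cos φ = 0.854189, sin λ = -0.374221, cos λ = 0.927339.
ΔE = −sin λ·ΔX + cos λ·ΔY = −(-0.374221)·(-361) + (0.927339)·(-565) = -659.04 m.

ΔE = -659.0 m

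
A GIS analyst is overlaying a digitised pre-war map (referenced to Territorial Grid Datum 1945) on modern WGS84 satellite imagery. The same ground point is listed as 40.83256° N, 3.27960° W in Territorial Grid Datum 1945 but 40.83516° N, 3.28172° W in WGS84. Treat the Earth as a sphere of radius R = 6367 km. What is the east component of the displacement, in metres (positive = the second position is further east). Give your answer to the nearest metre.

Δφ = 40.83516° − 40.83256° = +0.00260°; Δλ = -3.28172° − -3.27960° = -0.00212°.
1° along a meridian = πR/180 = 111125 m.
ΔN = Δφ × 111125 = 288.9 m; ΔE = Δλ × 111125 × cos(40.83256°) = -0.00212 × 111125 × 0.756624 = -178.2 m.

ΔE = -178 m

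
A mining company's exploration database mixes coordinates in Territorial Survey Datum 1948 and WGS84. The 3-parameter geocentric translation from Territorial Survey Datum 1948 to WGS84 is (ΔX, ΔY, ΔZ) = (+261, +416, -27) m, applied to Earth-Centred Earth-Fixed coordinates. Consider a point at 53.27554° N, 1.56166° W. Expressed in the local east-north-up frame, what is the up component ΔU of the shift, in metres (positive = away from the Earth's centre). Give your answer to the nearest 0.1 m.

The local up (radial) axis is (cos φ cos λ, cos φ sin λ, sin φ), giving ΔU = 156.012 − 6.779 − 21.641 = 127.59 m.

ΔU = 127.6 m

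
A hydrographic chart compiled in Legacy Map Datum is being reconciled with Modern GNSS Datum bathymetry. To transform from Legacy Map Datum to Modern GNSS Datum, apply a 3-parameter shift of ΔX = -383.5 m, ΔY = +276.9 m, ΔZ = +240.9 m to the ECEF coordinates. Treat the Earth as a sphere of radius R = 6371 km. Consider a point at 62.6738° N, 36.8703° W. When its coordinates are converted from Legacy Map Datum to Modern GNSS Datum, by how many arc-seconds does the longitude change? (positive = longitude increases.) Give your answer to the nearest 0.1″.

sin φ = 0.888407, cos φ = 0.459056, sin λ = -0.600006, cos λ = 0.799996.
East component: ΔE = −sin λ·ΔX + cos λ·ΔY = −(-0.600006)(-383.5) + (0.799996)(276.9) = -8.58 m.
1° of latitude spans πR/180 = 111195 m; at latitude φ, 1° of longitude spans that × cos φ = 51044.7 m, so Δλ = -8.58 / 51044.7 × 3600 = -0.605″.

Δλ = -0.6″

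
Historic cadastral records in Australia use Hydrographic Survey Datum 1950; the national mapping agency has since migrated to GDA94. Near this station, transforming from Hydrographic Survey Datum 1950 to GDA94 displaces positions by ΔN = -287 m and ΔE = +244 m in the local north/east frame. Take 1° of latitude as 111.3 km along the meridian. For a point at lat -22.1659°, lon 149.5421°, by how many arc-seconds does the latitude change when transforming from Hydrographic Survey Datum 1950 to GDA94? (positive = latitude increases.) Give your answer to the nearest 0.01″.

Δφ = -9.28″

1° of latitude = 111.3 km, so Δφ = -287.0 / 111300 = -0.0025786° = -9.283″.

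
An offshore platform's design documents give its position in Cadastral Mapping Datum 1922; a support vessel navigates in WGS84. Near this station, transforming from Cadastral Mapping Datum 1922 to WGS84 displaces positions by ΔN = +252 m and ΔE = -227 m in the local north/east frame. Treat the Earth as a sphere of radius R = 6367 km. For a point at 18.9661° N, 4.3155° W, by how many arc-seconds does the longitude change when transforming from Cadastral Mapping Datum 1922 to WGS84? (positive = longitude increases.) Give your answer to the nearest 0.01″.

Δλ = -7.78″

At latitude 18.9661°, cos φ = 0.945711.
One radian of longitude at latitude φ spans R cos φ, so Δλ = ΔE / (R cos φ) = -227.0 / (6367000 × 0.945711) = -3.7699e-05 rad = -7.776″.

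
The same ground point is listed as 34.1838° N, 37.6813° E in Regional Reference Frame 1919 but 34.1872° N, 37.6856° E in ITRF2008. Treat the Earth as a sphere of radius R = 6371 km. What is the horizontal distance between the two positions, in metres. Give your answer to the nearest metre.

Δφ = 34.1872° − 34.1838° = +0.0034°; Δλ = 37.6856° − 37.6813° = +0.0043°.
1° along a meridian = πR/180 = 111195 m.
ΔN = Δφ × 111195 = 378.1 m; ΔE = Δλ × 111195 × cos(34.1838°) = +0.0043 × 111195 × 0.827239 = 395.5 m.
Distance = √(ΔE² + ΔN²) = √(395.5² + 378.1²) = 547.2 m.

547 m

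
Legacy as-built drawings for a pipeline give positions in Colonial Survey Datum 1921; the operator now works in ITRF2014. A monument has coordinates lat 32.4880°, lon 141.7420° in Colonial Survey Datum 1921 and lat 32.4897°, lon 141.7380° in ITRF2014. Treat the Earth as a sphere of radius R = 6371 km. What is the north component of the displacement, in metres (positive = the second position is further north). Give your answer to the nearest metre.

ΔN = 189 m

Δφ = 32.4897° − 32.4880° = +0.0017°; Δλ = 141.7380° − 141.7420° = -0.0040°.
1° along a meridian = πR/180 = 111195 m.
ΔN = Δφ × 111195 = 189.0 m; ΔE = Δλ × 111195 × cos(32.4880°) = -0.0040 × 111195 × 0.843504 = -375.2 m.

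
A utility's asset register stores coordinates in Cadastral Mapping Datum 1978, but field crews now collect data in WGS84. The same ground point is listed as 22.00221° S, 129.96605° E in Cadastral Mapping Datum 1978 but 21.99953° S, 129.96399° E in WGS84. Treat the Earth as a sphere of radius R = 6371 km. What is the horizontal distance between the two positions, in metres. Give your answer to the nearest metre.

Δφ = -21.99953° − -22.00221° = +0.00268°; Δλ = 129.96399° − 129.96605° = -0.00206°.
1° along a meridian = πR/180 = 111195 m.
ΔN = Δφ × 111195 = 298.0 m; ΔE = Δλ × 111195 × cos(-22.00221°) = -0.00206 × 111195 × 0.927169 = -212.4 m.
Distance = √(ΔE² + ΔN²) = √((-212.4)² + 298.0²) = 365.9 m.

366 m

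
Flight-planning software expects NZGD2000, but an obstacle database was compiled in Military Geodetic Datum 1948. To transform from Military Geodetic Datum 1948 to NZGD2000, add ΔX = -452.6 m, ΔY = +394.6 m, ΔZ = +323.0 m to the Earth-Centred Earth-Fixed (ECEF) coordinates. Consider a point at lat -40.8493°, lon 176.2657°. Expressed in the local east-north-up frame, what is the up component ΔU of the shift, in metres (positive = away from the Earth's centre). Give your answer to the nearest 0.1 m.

ΔU = 149.8 m

At φ = -40.8493°, λ = 176.2657°: sin φ = -0.654072, cos φ = 0.756433, sin λ = 0.065130, cos λ = -0.997877.
ΔU = cos φ cos λ·ΔX + cos φ sin λ·ΔY + sin φ·ΔZ = (0.756433)(-0.997877)(-452.6) + (0.756433)(0.065130)(394.6) + (-0.654072)(323.0) = 149.81 m.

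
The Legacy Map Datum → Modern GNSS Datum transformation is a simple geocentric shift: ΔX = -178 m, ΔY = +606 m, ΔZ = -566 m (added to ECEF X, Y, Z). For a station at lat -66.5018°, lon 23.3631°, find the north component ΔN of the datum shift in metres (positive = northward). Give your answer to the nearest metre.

The local north axis is (−sin φ cos λ, −sin φ sin λ, cos φ), giving ΔN = -149.855 + 220.385 − 225.676 = -155.15 m.

ΔN = -155 m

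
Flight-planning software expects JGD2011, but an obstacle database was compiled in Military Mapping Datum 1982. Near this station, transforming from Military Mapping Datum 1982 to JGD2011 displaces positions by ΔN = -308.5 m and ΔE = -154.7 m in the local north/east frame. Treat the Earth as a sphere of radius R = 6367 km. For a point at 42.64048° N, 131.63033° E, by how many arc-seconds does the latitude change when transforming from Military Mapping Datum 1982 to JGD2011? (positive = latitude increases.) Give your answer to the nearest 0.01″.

Δφ = -9.99″

On a sphere of radius R, 1 rad of latitude = R, so Δφ = ΔN / R = -308.5 / 6367000 = -4.8453e-05 rad = -9.994″.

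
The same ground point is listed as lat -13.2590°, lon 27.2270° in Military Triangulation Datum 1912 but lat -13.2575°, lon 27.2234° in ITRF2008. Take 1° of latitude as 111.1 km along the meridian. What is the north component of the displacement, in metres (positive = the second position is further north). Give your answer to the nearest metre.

ΔN = 167 m

Δφ = -13.2575° − -13.2590° = +0.0015°; Δλ = 27.2234° − 27.2270° = -0.0036°.
ΔN = Δφ × 111100 = 166.7 m; ΔE = Δλ × 111100 × cos(-13.2590°) = -0.0036 × 111100 × 0.973343 = -389.3 m.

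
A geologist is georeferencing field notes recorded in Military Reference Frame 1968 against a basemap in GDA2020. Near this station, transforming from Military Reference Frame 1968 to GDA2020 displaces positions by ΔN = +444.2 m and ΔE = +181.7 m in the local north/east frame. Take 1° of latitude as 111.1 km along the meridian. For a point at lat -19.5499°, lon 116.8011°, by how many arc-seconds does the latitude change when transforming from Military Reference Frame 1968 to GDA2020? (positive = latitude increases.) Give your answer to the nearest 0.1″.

Δφ = 14.4″

1° of latitude = 111.1 km, so Δφ = 444.2 / 111100 = 0.0039982° = 14.394″.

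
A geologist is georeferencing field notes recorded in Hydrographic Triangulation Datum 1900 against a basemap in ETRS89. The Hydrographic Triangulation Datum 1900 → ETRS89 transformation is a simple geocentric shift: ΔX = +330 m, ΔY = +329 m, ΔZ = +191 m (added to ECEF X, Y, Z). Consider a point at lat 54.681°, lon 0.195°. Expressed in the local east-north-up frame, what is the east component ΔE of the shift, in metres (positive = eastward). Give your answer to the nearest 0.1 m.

The local east axis at (φ, λ) is (−sin λ, cos λ, 0), so ΔE = −sin(0.195°)·330 + cos(0.195°)·329 = 327.87 m.

ΔE = 327.9 m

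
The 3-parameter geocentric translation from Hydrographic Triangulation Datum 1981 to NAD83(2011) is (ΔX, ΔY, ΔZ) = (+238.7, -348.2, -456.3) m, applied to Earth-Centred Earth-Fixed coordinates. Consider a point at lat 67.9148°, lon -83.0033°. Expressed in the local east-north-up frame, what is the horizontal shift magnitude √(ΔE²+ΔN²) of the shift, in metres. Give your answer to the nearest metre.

554 m

The local east axis at (φ, λ) is (−sin λ, cos λ, 0), so ΔE = −sin(-83.0033°)·238.7 + cos(-83.0033°)·(-348.2) = 194.51 m.
The local north axis is (−sin φ cos λ, −sin φ sin λ, cos φ), giving ΔN = -26.943 − 320.248 − 171.562 = -518.75 m.
Horizontal magnitude = √(ΔE² + ΔN²) = √(194.51² + (-518.75)²) = 554.02 m.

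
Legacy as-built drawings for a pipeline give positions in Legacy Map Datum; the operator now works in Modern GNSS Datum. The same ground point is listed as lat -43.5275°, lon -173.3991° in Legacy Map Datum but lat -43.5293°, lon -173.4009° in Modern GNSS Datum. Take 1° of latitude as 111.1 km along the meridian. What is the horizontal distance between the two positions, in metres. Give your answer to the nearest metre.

Δφ = -43.5293° − -43.5275° = -0.0018°; Δλ = -173.4009° − -173.3991° = -0.0018°.
ΔN = Δφ × 111100 = -200.0 m; ΔE = Δλ × 111100 × cos(-43.5275°) = -0.0018 × 111100 × 0.725044 = -145.0 m.
Distance = √(ΔE² + ΔN²) = √((-145.0)² + (-200.0)²) = 247.0 m.

247 m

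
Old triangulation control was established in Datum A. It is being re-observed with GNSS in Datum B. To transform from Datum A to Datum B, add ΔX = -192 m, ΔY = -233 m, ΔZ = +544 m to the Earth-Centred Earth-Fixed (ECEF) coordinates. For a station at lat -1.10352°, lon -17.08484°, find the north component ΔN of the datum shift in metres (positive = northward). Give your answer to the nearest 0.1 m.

ΔN = 541.7 m

At φ = -1.10352°, λ = -17.08484°: sin φ = -0.019259, cos φ = 0.999815, sin λ = -0.293787, cos λ = 0.955871.
ΔN = −sin φ cos λ·ΔX − sin φ sin λ·ΔY + cos φ·ΔZ = −(-0.019259)(0.955871)(-192) − (-0.019259)(-0.293787)(-233) + (0.999815)(544) = 541.68 m.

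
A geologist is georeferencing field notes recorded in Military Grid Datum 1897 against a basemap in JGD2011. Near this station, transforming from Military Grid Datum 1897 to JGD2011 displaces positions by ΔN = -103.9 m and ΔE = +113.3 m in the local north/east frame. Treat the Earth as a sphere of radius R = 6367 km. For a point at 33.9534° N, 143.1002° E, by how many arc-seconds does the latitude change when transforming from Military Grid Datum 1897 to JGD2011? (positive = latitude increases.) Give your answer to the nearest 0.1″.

Δφ = -3.4″

On a sphere of radius R, 1 rad of latitude = R, so Δφ = ΔN / R = -103.9 / 6367000 = -1.6319e-05 rad = -3.366″.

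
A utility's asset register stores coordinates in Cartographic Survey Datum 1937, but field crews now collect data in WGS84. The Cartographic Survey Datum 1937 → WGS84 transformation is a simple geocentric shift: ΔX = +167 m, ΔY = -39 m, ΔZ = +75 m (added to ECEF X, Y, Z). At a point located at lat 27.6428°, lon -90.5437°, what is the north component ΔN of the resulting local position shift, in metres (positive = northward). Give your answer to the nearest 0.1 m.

At φ = 27.6428°, λ = -90.5437°: sin φ = 0.463958, cos φ = 0.885857, sin λ = -0.999955, cos λ = -0.009489.
ΔN = −sin φ cos λ·ΔX − sin φ sin λ·ΔY + cos φ·ΔZ = −(0.463958)(-0.009489)(167) − (0.463958)(-0.999955)(-39) + (0.885857)(75) = 49.08 m.

ΔN = 49.1 m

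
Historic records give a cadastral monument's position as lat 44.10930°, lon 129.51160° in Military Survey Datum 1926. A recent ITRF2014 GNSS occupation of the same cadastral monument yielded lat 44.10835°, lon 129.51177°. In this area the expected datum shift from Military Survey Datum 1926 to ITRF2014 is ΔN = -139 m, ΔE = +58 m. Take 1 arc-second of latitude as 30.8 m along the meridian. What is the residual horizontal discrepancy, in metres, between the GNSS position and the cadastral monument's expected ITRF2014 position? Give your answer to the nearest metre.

56 m

Observed coordinate differences: Δφ = -0.00095°, Δλ = +0.00017°.
Converting to metres (1° lat = 110880 m, cos φ = 0.718013): observed ΔN = -105.3 m, observed ΔE = 13.5 m.
Subtracting the expected shift leaves a residual of -105.3 − (-139) = 33.7 m north and 13.5 − (58) = -44.5 m east.
Residual distance = √(33.7² + (-44.5)²) = 55.8 m.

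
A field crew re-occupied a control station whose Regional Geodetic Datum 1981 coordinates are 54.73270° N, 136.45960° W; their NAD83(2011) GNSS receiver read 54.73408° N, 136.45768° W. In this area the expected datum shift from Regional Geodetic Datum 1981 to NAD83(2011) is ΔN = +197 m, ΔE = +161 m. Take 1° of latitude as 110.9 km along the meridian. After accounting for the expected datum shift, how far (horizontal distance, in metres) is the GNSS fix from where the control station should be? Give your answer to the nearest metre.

58 m

Observed coordinate differences: Δφ = +0.00138°, Δλ = +0.00192°.
Converting to metres (1° lat = 110900 m, cos φ = 0.577392): observed ΔN = 153.0 m, observed ΔE = 122.9 m.
Subtracting the expected shift leaves a residual of 153.0 − (197) = -44.0 m north and 122.9 − (161) = -38.1 m east.
Residual distance = √((-44.0)² + (-38.1)²) = 58.1 m.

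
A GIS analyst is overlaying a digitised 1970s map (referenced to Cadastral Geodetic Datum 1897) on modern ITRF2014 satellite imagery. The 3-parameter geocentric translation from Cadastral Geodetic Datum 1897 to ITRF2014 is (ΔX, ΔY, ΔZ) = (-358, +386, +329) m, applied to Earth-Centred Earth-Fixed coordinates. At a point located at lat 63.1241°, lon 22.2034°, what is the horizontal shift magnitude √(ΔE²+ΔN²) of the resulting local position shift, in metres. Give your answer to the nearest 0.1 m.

584.4 m

The local east axis at (φ, λ) is (−sin λ, cos λ, 0), so ΔE = −sin(22.2034°)·(-358) + cos(22.2034°)·386 = 492.66 m.
The local north axis is (−sin φ cos λ, −sin φ sin λ, cos φ), giving ΔN = 295.653 − 130.112 + 148.728 = 314.27 m.
Horizontal magnitude = √(ΔE² + ΔN²) = √(492.66² + 314.27²) = 584.36 m.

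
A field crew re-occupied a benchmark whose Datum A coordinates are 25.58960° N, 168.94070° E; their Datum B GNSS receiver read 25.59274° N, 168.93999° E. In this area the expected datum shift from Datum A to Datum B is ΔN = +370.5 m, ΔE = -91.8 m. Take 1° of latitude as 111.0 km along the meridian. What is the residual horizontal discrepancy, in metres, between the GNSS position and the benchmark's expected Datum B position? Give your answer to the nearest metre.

Observed coordinate differences: Δφ = +0.00314°, Δλ = -0.00071°.
Converting to metres (1° lat = 111000 m, cos φ = 0.901911): observed ΔN = 348.5 m, observed ΔE = -71.1 m.
Subtracting the expected shift leaves a residual of 348.5 − (370.5) = -22.0 m north and -71.1 − (-91.8) = 20.7 m east.
Residual distance = √((-22.0)² + 20.7²) = 30.2 m.

30 m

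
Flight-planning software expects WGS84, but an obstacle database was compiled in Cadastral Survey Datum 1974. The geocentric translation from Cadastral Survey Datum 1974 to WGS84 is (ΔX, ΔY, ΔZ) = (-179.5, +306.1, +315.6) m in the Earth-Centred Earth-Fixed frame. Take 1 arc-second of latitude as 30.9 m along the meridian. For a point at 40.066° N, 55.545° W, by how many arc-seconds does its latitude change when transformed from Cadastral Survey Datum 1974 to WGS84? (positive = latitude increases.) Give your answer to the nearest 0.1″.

Δφ = 15.2″

sin φ = 0.643670, cos φ = 0.765303, sin λ = -0.824571, cos λ = 0.565759.
North component: ΔN = −sin φ cos λ·ΔX − sin φ sin λ·ΔY + cos φ·ΔZ = −(0.643670)(0.565759)(-179.5) − (0.643670)(-0.824571)(306.1) + (0.765303)(315.6) = 469.36 m.
1° of latitude spans 3600 × 30.90 = 111240 m, so Δφ = 469.36 / 111240 × 3600 = 15.190″.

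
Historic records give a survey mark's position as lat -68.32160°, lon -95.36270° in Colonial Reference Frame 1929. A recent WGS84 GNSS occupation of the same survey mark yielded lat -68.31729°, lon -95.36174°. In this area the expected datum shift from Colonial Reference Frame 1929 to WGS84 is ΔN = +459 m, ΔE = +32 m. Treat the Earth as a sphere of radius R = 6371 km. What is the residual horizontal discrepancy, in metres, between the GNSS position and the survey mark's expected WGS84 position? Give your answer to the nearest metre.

22 m

Observed coordinate differences: Δφ = +0.00431°, Δλ = +0.00096°.
Converting to metres (1° lat = 111195 m, cos φ = 0.369396): observed ΔN = 479.3 m, observed ΔE = 39.4 m.
Subtracting the expected shift leaves a residual of 479.3 − (459) = 20.3 m north and 39.4 − (32) = 7.4 m east.
Residual distance = √(20.3² + 7.4²) = 21.6 m.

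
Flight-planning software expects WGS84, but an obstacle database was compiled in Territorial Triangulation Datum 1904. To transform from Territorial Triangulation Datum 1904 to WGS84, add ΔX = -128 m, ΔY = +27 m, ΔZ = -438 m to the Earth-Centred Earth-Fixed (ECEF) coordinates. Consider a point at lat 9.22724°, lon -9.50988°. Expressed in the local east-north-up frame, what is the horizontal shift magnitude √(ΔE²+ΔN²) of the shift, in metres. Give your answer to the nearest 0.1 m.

The local east axis at (φ, λ) is (−sin λ, cos λ, 0), so ΔE = −sin(-9.50988°)·(-128) + cos(-9.50988°)·27 = 5.48 m.
The local north axis is (−sin φ cos λ, −sin φ sin λ, cos φ), giving ΔN = 20.243 + 0.715 − 432.332 = -411.37 m.
Horizontal magnitude = √(ΔE² + ΔN²) = √(5.48² + (-411.37)²) = 411.41 m.

411.4 m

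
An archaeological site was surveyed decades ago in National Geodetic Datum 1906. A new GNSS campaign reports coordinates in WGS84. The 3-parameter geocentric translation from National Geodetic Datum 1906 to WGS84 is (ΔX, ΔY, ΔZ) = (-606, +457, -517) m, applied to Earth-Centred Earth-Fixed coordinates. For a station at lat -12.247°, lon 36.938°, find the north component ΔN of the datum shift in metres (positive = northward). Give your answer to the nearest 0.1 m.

ΔN = -549.7 m

At φ = -12.247°, λ = 36.938°: sin φ = -0.212127, cos φ = 0.977242, sin λ = 0.600950, cos λ = 0.799286.
ΔN = −sin φ cos λ·ΔX − sin φ sin λ·ΔY + cos φ·ΔZ = −(-0.212127)(0.799286)(-606) − (-0.212127)(0.600950)(457) + (0.977242)(-517) = -549.72 m.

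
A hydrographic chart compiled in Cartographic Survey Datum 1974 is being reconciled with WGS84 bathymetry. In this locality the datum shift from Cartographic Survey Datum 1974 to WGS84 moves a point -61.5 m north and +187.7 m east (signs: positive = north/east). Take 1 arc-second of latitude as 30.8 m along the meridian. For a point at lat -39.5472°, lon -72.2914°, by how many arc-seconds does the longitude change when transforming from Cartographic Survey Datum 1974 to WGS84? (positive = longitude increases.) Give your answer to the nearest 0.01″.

Δλ = 7.90″

At latitude -39.5472°, cos φ = 0.771100.
1″ of longitude at this latitude = 30.80 × cos φ = 23.7499 m, so Δλ = 187.7 / 23.7499 = 7.903″.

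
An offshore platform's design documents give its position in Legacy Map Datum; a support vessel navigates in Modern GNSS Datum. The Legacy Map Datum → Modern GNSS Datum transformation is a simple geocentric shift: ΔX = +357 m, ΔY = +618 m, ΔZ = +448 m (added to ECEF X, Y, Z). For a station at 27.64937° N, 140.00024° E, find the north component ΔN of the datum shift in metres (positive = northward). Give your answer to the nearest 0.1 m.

ΔN = 339.4 m

At φ = 27.64937°, λ = 140.00024°: sin φ = 0.464059, cos φ = 0.885804, sin λ = 0.642784, cos λ = -0.766047.
ΔN = −sin φ cos λ·ΔX − sin φ sin λ·ΔY + cos φ·ΔZ = −(0.464059)(-0.766047)(357) − (0.464059)(0.642784)(618) + (0.885804)(448) = 339.41 m.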